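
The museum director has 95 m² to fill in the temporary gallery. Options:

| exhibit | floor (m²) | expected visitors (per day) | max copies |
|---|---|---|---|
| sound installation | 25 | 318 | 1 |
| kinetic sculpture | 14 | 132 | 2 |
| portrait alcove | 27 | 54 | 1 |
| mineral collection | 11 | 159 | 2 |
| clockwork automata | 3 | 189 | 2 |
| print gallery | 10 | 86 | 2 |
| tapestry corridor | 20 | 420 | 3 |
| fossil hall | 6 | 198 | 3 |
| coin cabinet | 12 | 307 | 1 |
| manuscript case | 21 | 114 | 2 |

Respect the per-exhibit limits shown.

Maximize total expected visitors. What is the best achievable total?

2391

By expected visitors per m²: clockwork automata 63.00, fossil hall 33.00, coin cabinet 25.58, tapestry corridor 21.00 lead.
Greedy by ratio would take mineral collection + 2×clockwork automata + 2×tapestry corridor + 3×fossil hall + coin cabinet: 87 m² used, total 2278.
Dropping coin cabinet frees 12 m²; slotting in tapestry corridor (20 m²) lifts the total to 2391 at 95 m².
No other feasible combination exceeds 2391.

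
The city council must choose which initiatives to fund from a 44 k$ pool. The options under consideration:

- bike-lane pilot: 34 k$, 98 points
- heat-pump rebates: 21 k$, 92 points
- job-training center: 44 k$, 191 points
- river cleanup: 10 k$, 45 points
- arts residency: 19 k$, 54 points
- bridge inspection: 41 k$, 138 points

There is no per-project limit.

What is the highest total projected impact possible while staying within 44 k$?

Filling by ratio: 4×river cleanup for 180, with 4 k$ left unused.
The 40 k$ tied up in 4×river cleanup is better spent on job-training center — total rises to 191 (44 k$).

191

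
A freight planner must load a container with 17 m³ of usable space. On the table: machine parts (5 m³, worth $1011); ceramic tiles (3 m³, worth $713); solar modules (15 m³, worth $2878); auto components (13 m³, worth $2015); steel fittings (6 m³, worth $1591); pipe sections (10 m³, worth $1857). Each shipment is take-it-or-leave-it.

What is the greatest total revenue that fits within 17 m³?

3448

A density-first pass picks machine parts + ceramic tiles + steel fittings — 3315 at 14 m³.
Dropping machine parts and ceramic tiles frees 8 m³; slotting in pipe sections (10 m³) lifts the total to 3448 at 16 m³.
Next best is machine parts + ceramic tiles + steel fittings at 3315 (14 m³) — short by 133.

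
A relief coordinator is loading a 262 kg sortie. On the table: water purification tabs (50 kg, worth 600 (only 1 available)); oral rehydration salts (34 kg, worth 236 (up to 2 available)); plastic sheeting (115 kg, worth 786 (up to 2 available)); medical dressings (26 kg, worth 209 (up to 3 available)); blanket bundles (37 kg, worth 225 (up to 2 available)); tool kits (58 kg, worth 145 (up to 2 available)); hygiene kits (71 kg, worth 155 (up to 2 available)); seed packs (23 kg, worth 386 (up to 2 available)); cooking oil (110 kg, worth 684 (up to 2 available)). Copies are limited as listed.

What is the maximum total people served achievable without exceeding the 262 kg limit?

Filling by ratio: water purification tabs + 2×oral rehydration salts + 3×medical dressings + 2×seed packs for 2471, with 20 kg left unused.
The 26 kg tied up in medical dressings is better spent on blanket bundles — total rises to 2487 (253 kg).
The spare 9 kg is too small for any remaining supply, and no exchange beats 2487.

2487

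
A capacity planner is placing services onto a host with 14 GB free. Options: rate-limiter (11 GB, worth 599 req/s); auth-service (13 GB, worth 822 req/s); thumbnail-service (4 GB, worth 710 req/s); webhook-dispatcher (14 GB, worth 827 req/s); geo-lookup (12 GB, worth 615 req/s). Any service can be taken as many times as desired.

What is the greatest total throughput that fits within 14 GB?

Taking 3×thumbnail-service: 12 GB used, 2130 in throughput.

2130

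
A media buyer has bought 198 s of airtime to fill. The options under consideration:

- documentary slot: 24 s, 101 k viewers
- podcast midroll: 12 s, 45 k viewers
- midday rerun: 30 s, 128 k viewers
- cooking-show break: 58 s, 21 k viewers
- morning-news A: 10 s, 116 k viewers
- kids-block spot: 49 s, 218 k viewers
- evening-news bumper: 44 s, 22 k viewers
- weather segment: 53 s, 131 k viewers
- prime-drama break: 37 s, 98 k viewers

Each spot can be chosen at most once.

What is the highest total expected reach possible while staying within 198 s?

739

Greedy by ratio would take documentary slot + podcast midroll + midday rerun + morning-news A + kids-block spot + prime-drama break: 162 s used, total 706.
Replace prime-drama break with weather segment: the trade gains 33 net, giving 739 at 178 s.
The closest alternative, podcast midroll + midday rerun + morning-news A + kids-block spot + weather segment + prime-drama break, reaches only 736.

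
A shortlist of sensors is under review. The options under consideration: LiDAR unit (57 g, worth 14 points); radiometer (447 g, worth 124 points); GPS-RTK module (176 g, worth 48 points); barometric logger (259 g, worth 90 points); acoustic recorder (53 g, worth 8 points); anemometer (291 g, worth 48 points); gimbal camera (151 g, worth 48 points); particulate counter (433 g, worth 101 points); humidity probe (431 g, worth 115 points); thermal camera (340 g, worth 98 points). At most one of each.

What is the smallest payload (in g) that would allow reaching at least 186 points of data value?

Need the lightest bundle worth ≥ 186.
GPS-RTK module + barometric logger + gimbal camera: 186 data value at 586 g.
Any bundle with less than 586 g falls short of 186.

586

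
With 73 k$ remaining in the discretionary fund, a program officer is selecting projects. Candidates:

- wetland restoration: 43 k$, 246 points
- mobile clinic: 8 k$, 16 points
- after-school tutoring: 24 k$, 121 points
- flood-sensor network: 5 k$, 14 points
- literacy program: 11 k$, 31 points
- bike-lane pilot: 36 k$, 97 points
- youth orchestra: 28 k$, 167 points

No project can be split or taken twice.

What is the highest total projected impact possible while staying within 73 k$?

The ratio ordering already packs tightly: wetland restoration + youth orchestra, 71 k$, 413.
The closest alternative, wetland restoration + after-school tutoring + flood-sensor network, reaches only 381.

413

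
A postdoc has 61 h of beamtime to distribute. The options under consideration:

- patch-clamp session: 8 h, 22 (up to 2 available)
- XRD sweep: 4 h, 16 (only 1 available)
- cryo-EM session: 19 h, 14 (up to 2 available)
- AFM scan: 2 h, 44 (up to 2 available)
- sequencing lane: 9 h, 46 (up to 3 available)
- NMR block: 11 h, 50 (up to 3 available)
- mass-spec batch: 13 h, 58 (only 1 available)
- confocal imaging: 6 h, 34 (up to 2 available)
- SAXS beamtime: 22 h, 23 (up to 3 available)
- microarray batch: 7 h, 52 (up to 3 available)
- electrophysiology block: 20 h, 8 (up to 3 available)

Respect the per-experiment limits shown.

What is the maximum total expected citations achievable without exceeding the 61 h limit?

424

Filling by ratio: XRD sweep + 2×AFM scan + 2×sequencing lane + 2×confocal imaging + 3×microarray batch for 420, with 2 h left unused.
The 9 h tied up in sequencing lane is better spent on NMR block — total rises to 424 (61 h).
No other feasible combination exceeds 424.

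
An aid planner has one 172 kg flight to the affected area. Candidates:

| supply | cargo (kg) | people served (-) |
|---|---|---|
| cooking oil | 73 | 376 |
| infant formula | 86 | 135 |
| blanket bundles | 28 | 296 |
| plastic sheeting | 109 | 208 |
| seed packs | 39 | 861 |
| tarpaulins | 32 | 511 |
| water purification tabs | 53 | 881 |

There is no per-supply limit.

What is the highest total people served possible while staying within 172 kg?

Density check — seed packs 22.08, water purification tabs 16.62, tarpaulins 15.97, blanket bundles 10.57 are the best per kg.
Greedy by ratio would take 4×seed packs: 156 kg used, total 3444.
The 39 kg tied up in seed packs is better spent on water purification tabs — total rises to 3464 (170 kg).
That's the maximum — no swap from here does better than 3464.

3464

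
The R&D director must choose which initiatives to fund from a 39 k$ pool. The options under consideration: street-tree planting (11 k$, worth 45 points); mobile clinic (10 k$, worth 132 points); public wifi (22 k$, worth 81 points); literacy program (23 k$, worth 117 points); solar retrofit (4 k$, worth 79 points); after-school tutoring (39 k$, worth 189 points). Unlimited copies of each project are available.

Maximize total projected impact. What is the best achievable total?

By projected impact per k$: solar retrofit 19.75, mobile clinic 13.20, literacy program 5.09 lead.
The ratio ordering already packs tightly: 9×solar retrofit, 36 k$, 711.

711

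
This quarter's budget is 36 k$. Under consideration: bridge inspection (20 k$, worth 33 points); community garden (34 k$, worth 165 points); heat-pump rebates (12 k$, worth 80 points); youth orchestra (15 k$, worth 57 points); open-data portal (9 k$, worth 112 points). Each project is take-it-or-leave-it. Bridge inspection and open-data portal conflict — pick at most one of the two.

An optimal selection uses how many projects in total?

3

Best achievable projected impact is 249.
heat-pump rebates + youth orchestra + open-data portal hits 249 at 36 k$.
Any selection reaching 249 contains exactly 3 projects.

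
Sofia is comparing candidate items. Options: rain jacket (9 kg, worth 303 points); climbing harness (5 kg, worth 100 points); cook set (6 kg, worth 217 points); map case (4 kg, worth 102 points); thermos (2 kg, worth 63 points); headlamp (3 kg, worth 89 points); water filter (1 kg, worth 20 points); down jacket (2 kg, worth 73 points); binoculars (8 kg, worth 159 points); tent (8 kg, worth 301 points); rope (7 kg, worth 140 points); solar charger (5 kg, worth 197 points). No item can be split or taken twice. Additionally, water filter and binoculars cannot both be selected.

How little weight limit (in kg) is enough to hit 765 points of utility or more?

Look for the lowest-weight combination reaching 765.
cook set + thermos + tent + solar charger: 778 utility at 21 kg.
Below 21 kg the best achievable stays under 765.

21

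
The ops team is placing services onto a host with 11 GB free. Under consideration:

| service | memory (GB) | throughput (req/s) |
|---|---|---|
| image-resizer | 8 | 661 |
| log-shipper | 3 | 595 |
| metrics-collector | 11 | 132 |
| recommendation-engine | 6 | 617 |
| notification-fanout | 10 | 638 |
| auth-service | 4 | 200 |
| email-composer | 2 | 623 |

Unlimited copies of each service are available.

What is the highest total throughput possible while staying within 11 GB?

Taking 5×email-composer: 10 GB used, 3115 in throughput.

3115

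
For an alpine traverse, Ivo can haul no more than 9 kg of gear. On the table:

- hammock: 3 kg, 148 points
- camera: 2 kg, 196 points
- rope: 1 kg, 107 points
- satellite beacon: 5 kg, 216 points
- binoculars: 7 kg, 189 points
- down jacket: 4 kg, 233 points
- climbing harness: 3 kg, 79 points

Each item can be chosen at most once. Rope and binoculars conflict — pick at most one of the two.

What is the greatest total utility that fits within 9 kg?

Greedy by ratio would take camera + rope + down jacket: 7 kg used, total 536.
The 1 kg tied up in rope is better spent on hammock — total rises to 577 (9 kg).
No other feasible combination exceeds 577.

577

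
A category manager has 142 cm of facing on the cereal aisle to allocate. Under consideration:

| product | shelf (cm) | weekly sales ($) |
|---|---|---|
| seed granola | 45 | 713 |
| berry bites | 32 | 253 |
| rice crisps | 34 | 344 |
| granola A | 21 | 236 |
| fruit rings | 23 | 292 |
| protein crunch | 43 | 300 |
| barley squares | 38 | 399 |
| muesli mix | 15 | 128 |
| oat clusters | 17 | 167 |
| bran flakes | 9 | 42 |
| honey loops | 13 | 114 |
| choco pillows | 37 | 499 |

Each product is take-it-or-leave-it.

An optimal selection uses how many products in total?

5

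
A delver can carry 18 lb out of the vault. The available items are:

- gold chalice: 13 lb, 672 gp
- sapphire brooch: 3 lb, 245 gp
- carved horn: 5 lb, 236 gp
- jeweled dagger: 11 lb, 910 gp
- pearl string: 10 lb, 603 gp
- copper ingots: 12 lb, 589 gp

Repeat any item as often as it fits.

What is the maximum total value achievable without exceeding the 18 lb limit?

By value per lb: jeweled dagger 82.73, sapphire brooch 81.67, pearl string 60.30 lead.
A density-first pass picks 2×sapphire brooch + jeweled dagger — 1400 at 17 lb.
The 11 lb tied up in jeweled dagger is better spent on 4×sapphire brooch — total rises to 1470 (18 lb).

1470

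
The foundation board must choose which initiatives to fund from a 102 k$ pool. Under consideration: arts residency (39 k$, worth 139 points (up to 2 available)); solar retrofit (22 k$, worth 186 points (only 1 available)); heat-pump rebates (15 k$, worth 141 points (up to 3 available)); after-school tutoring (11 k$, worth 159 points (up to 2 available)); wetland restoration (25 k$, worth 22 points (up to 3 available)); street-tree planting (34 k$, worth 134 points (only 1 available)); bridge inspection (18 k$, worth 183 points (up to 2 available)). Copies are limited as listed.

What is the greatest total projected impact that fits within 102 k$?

Ranking by ratio (projected impact/k$): after-school tutoring 14.45, bridge inspection 10.17, heat-pump rebates 9.40.
Taking the top-ratio projects first gives 2×heat-pump rebates + 2×after-school tutoring + 2×bridge inspection for 966 (88 k$).
Replace heat-pump rebates with solar retrofit: the trade gains 45 net, giving 1011 at 95 k$.
Nothing else within 102 k$ beats 1011.

1011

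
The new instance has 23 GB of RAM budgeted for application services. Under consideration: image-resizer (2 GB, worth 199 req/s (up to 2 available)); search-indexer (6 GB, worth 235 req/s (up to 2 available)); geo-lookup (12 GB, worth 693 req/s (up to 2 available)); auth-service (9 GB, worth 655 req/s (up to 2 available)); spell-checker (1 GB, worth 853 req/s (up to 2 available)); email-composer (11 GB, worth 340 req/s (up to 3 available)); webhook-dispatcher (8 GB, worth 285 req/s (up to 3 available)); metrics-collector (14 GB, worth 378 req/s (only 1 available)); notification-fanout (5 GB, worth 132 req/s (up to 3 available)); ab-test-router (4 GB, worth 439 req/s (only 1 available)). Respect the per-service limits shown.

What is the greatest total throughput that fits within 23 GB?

By throughput per GB: spell-checker 853.00, ab-test-router 109.75, image-resizer 99.50, auth-service 72.78 lead.
The ratio heuristic lands on 2×image-resizer + auth-service + 2×spell-checker + ab-test-router (3198) but leaves 4 GB idle.
Dropping auth-service frees 9 GB; slotting in geo-lookup (12 GB) lifts the total to 3236 at 22 GB.
Nothing else within 23 GB beats 3236.

3236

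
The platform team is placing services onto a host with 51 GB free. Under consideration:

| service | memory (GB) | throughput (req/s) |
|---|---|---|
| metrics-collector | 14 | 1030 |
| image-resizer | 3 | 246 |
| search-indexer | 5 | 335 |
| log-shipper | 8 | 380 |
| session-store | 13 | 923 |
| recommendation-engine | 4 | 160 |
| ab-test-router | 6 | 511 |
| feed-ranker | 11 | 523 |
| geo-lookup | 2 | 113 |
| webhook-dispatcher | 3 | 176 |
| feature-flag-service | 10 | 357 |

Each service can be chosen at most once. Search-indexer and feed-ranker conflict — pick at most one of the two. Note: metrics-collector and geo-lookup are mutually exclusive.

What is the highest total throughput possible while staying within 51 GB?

Best packing: metrics-collector + image-resizer + log-shipper + session-store + recommendation-engine + ab-test-router + webhook-dispatcher — 51 GB, 3426 total.
Next best is metrics-collector + image-resizer + search-indexer + log-shipper + session-store + ab-test-router at 3425 (49 GB) — short by 1.

3426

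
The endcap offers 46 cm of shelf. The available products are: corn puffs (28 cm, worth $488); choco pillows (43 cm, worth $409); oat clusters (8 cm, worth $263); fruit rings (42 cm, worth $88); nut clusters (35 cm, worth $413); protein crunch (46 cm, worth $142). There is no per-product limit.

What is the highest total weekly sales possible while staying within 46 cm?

Taking 5×oat clusters: 40 cm used, 1315 in weekly sales.
That's the maximum — no swap from here does better than 1315.

1315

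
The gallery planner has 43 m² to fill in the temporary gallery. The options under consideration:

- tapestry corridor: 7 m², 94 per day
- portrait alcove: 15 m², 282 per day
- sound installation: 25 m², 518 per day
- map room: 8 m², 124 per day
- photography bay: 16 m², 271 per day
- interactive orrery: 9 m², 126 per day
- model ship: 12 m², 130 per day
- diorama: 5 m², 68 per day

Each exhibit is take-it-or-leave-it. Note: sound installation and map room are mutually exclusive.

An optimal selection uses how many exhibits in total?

The maximum expected visitors within 43 m² is 800.
For example portrait alcove + sound installation achieves it, using 40 m².
Any selection reaching 800 contains exactly 2 exhibits.

2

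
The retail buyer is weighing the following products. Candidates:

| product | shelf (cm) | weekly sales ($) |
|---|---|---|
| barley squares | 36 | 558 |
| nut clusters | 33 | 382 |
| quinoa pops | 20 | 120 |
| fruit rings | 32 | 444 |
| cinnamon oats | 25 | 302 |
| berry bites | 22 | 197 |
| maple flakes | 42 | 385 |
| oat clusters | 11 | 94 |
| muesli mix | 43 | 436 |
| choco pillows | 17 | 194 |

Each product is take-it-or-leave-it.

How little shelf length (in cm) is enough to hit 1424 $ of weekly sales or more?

Need the lightest bundle worth ≥ 1424.
barley squares + fruit rings + cinnamon oats + choco pillows: 1498 weekly sales at 110 cm.
No combination under 110 cm hits 1424.

110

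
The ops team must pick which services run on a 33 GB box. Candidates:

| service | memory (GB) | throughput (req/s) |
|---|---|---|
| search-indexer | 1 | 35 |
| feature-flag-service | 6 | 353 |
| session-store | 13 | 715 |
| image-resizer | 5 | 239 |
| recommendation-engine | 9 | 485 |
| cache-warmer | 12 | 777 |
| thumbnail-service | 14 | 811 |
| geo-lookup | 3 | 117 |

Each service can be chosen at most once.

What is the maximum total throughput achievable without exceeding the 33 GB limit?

1976

The ratio ordering already packs tightly: search-indexer + feature-flag-service + cache-warmer + thumbnail-service, 33 GB, 1976.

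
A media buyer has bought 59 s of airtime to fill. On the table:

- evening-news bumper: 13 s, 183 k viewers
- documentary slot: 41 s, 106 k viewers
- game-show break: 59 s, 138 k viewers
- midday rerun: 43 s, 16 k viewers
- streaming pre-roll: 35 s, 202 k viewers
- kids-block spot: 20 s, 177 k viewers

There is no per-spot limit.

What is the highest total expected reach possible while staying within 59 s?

732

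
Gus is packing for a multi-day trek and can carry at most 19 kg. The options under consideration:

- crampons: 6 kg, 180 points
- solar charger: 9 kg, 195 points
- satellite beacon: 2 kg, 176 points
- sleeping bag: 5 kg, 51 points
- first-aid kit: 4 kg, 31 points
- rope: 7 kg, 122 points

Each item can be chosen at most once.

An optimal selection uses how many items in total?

3

The maximum utility within 19 kg is 551.
crampons + solar charger + satellite beacon hits 551 at 17 kg.
All optima have 3 items.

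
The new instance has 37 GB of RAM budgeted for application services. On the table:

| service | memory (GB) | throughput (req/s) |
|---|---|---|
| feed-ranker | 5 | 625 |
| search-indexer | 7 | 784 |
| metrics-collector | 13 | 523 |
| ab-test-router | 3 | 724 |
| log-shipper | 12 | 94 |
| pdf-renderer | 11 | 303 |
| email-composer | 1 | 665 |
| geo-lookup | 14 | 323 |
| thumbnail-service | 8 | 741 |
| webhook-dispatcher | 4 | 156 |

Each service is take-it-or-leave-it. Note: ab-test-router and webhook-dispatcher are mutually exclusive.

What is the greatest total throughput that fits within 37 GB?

4062

Best packing: feed-ranker + search-indexer + metrics-collector + ab-test-router + email-composer + thumbnail-service — 37 GB, 4062 total.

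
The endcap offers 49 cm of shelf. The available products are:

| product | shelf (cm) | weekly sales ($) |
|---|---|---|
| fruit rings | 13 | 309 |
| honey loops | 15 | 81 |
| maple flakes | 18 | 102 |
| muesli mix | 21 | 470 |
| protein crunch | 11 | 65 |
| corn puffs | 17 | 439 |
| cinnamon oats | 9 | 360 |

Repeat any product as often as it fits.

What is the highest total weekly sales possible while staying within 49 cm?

1800

5×cinnamon oats uses 45 of the 49 cm and totals 1800.
Every other selection either busts 49 cm or fails to beat 1800.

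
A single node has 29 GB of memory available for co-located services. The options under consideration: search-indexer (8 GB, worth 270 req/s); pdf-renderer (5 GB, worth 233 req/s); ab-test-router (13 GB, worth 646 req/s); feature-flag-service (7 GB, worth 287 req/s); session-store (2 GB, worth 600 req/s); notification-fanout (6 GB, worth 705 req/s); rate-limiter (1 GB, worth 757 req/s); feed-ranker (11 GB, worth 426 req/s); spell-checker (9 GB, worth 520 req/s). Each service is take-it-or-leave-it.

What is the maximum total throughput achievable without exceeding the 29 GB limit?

Ranking by ratio (throughput/GB): rate-limiter 757.00, session-store 300.00, notification-fanout 117.50.
Taking the top-ratio services first gives pdf-renderer + session-store + notification-fanout + rate-limiter + spell-checker for 2815 (23 GB).
Replace pdf-renderer with feed-ranker: the trade gains 193 net, giving 3008 at 29 GB.
The closest alternative, ab-test-router + feature-flag-service + session-store + notification-fanout + rate-limiter, reaches only 2995.

3008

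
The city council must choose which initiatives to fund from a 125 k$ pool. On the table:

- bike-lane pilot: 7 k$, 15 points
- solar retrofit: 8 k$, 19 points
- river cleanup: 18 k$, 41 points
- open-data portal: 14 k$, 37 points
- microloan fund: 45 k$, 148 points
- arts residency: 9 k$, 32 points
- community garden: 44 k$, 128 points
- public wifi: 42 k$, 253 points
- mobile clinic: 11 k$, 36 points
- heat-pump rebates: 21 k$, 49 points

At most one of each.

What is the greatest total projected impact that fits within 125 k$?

Taking the top-ratio projects first gives open-data portal + microloan fund + arts residency + public wifi + mobile clinic for 506 (121 k$).
The 14 k$ tied up in open-data portal is better spent on river cleanup — total rises to 510 (125 k$).
Runner-up open-data portal + microloan fund + arts residency + public wifi + mobile clinic tops out at 506.

510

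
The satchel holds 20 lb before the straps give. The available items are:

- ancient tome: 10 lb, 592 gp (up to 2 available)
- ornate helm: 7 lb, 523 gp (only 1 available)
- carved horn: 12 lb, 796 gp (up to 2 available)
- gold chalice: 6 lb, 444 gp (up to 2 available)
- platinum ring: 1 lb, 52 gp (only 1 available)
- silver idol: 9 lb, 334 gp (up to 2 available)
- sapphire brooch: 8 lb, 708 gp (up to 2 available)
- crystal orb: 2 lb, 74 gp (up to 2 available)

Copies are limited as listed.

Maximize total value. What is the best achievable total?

Taking the top-ratio items first gives platinum ring + 2×sapphire brooch + crystal orb for 1542 (19 lb).
Replace platinum ring and sapphire brooch and crystal orb with 2×gold chalice: the trade gains 54 net, giving 1596 at 20 lb.
That's the maximum — no swap from here does better than 1596.

1596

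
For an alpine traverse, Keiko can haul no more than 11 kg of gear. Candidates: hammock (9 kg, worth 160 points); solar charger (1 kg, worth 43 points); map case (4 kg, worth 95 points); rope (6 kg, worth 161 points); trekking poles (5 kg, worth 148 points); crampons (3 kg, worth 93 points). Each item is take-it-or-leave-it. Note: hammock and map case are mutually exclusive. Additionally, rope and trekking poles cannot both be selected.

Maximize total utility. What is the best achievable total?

299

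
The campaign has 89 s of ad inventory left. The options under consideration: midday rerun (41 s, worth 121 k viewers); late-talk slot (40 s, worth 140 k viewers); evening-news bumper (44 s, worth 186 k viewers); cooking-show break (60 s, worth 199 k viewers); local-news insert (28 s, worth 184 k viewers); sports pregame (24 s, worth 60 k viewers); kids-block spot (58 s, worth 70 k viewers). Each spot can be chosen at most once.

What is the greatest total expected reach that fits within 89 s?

383

Density check — local-news insert 6.57, evening-news bumper 4.23, late-talk slot 3.50, cooking-show break 3.32 are the best per s.
A density-first pass picks evening-news bumper + local-news insert — 370 at 72 s.
Dropping evening-news bumper frees 44 s; slotting in cooking-show break (60 s) lifts the total to 383 at 88 s.
The closest alternative, evening-news bumper + local-news insert, reaches only 370.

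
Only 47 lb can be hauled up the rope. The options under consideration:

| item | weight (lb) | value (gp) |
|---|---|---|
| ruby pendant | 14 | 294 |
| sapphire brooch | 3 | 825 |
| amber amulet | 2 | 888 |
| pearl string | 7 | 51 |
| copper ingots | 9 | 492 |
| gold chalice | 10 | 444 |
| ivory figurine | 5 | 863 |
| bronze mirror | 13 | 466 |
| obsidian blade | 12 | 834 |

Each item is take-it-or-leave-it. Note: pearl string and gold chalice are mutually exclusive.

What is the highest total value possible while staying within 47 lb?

Density check — amber amulet 444.00, sapphire brooch 275.00, ivory figurine 172.60 are the best per lb.
The ratio heuristic lands on sapphire brooch + amber amulet + copper ingots + gold chalice + ivory figurine + obsidian blade (4346) but leaves 6 lb idle.
The 10 lb tied up in gold chalice is better spent on bronze mirror — total rises to 4368 (44 lb).
Nothing else feasible within 47 lb beats 4368.

4368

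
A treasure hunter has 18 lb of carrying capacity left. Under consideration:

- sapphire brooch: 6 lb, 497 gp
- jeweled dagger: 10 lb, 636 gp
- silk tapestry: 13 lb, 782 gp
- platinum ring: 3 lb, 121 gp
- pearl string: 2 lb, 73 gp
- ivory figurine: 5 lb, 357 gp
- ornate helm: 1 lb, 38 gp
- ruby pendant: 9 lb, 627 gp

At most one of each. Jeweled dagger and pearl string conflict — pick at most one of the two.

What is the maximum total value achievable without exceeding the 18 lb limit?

1245

Ranking by ratio (value/lb): sapphire brooch 82.83, ivory figurine 71.40, ruby pendant 69.67.
Filling by ratio: sapphire brooch + platinum ring + pearl string + ivory figurine + ornate helm for 1086, with 1 lb left unused.
Dropping pearl string and ivory figurine and ornate helm frees 8 lb; slotting in ruby pendant (9 lb) lifts the total to 1245 at 18 lb.
Next best is sapphire brooch + pearl string + ornate helm + ruby pendant at 1235 (18 lb) — short by 10.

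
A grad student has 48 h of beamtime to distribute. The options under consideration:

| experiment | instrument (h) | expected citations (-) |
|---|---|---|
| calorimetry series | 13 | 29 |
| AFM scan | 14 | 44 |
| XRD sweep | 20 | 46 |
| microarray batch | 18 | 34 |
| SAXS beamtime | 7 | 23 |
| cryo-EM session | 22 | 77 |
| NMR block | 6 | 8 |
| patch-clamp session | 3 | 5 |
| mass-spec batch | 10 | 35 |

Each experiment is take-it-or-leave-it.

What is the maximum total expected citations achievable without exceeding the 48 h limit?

156

Taking the top-ratio experiments first gives SAXS beamtime + cryo-EM session + NMR block + patch-clamp session + mass-spec batch for 148 (48 h).
Dropping SAXS beamtime and NMR block and patch-clamp session frees 16 h; slotting in AFM scan (14 h) lifts the total to 156 at 46 h.
That's the maximum — no swap from here does better than 156.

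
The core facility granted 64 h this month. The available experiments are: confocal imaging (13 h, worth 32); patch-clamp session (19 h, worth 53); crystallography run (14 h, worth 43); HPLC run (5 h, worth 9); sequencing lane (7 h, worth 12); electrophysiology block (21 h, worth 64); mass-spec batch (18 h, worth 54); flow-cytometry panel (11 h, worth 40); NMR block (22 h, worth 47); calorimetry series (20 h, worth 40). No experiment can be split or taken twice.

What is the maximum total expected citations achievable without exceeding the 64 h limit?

Ranking by ratio (expected citations/h): flow-cytometry panel 3.64, crystallography run 3.07, electrophysiology block 3.05.
Crystallography run + electrophysiology block + mass-spec batch + flow-cytometry panel uses 64 of the 64 h and totals 201.

201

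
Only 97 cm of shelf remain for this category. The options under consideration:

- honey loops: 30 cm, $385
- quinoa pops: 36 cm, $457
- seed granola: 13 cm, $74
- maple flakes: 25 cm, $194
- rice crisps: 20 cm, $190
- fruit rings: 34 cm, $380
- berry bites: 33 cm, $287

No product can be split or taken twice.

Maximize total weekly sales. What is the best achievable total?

1052

Density check — honey loops 12.83, quinoa pops 12.69, fruit rings 11.18 are the best per cm.
Taking the top-ratio products first gives honey loops + quinoa pops + rice crisps for 1032 (86 cm).
Replace quinoa pops and rice crisps with fruit rings + berry bites: the trade gains 20 net, giving 1052 at 97 cm.
Runner-up honey loops + quinoa pops + maple flakes tops out at 1036.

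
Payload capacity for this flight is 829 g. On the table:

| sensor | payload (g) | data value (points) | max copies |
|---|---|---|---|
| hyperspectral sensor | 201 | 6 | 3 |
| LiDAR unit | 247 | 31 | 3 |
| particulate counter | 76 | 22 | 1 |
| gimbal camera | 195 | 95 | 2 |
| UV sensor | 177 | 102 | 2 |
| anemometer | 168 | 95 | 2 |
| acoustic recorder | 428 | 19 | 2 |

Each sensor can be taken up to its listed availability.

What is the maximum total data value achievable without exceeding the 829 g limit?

Ranking by ratio (data value/g): UV sensor 0.58, anemometer 0.57, gimbal camera 0.49.
The ratio ordering already packs tightly: particulate counter + 2×UV sensor + 2×anemometer, 766 g, 416.

416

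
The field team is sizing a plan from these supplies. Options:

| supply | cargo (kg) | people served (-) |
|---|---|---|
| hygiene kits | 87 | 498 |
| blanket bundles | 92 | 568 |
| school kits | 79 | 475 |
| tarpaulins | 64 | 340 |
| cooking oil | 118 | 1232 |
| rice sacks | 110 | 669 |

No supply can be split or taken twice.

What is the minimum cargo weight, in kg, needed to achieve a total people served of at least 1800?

210

Need the lightest bundle worth ≥ 1800.
blanket bundles + cooking oil: 1800 people served at 210 kg.
Any bundle with less than 210 kg falls short of 1800.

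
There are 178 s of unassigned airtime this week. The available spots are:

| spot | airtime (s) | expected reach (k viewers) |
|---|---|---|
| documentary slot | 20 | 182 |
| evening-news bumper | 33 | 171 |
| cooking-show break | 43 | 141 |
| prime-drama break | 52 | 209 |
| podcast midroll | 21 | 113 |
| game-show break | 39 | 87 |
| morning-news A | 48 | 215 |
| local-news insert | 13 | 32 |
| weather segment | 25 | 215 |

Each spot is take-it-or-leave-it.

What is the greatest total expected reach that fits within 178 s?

992

Greedy by ratio would take documentary slot + evening-news bumper + podcast midroll + morning-news A + local-news insert + weather segment: 160 s used, total 928.
The 34 s tied up in podcast midroll and local-news insert is better spent on prime-drama break — total rises to 992 (178 s).
Nothing else within 178 s beats 992.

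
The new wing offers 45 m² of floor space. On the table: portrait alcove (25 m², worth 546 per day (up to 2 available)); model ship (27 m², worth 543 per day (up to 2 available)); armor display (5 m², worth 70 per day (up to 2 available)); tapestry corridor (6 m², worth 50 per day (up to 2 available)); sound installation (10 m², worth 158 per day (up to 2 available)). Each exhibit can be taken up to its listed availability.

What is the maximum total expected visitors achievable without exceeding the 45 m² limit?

By expected visitors per m²: portrait alcove 21.84, model ship 20.11, sound installation 15.80 lead.
Taking portrait alcove + 2×sound installation: 45 m² used, 862 in expected visitors.

862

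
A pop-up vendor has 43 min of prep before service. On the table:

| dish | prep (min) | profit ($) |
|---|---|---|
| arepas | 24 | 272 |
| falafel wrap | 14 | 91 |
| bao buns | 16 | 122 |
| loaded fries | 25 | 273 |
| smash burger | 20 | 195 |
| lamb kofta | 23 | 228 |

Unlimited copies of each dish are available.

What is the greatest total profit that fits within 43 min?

423

Density check — arepas 11.33, loaded fries 10.92, lamb kofta 9.91, smash burger 9.75 are the best per min.
Taking the top-ratio dishes first gives arepas + bao buns for 394 (40 min).
Replace arepas and bao buns with smash burger + lamb kofta: the trade gains 29 net, giving 423 at 43 min.
Nothing else within 43 min beats 423.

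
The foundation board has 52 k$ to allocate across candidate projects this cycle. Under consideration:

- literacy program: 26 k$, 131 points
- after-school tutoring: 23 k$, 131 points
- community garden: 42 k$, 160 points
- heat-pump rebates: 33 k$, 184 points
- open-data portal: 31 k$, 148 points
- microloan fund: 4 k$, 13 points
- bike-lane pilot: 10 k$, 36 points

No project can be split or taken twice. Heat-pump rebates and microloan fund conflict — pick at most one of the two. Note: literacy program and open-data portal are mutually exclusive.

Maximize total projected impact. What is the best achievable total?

By projected impact per k$: after-school tutoring 5.70, heat-pump rebates 5.58, literacy program 5.04 lead.
The ratio ordering already packs tightly: literacy program + after-school tutoring, 49 k$, 262.

262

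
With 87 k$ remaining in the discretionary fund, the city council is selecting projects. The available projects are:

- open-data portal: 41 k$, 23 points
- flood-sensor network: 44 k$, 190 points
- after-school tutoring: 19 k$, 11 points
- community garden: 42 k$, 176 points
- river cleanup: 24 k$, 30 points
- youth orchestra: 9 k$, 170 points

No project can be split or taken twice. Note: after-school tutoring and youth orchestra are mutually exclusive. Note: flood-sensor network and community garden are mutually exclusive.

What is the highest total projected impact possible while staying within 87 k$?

390

Best packing: flood-sensor network + river cleanup + youth orchestra — 77 k$, 390 total.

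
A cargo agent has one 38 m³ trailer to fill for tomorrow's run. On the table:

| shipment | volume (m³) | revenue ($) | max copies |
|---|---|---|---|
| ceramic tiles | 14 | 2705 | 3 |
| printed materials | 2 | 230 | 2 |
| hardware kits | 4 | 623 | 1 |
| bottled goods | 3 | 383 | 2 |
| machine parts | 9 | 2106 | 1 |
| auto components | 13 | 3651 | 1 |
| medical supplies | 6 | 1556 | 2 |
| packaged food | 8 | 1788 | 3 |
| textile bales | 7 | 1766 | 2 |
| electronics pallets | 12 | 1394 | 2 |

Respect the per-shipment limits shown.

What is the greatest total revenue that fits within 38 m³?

9519

Taking the top-ratio shipments first gives printed materials + hardware kits + auto components + 2×medical supplies + textile bales for 9382 (38 m³).
The 16 m³ tied up in hardware kits and 2×medical supplies is better spent on machine parts + textile bales — total rises to 9519 (38 m³).
That's the maximum — no swap from here does better than 9519.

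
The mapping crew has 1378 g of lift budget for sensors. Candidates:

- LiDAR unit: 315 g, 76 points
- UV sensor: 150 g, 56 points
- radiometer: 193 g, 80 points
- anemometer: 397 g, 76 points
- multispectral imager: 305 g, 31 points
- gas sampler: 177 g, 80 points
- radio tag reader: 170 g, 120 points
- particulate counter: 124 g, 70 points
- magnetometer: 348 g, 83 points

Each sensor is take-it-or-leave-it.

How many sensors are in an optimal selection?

Optimal total is 509.
For example LiDAR unit + radiometer + gas sampler + radio tag reader + particulate counter + magnetometer achieves it, using 1327 g.
Any selection reaching 509 contains exactly 6 sensors.

6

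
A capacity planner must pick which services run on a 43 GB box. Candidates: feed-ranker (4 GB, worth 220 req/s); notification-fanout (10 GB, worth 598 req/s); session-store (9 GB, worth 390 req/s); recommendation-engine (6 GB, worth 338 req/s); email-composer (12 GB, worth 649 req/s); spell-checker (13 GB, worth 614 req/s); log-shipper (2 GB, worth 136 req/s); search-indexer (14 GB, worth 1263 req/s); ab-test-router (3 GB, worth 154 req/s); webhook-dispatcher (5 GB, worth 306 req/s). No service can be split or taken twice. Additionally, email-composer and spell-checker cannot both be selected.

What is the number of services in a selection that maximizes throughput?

Best achievable throughput is 2952.
For example notification-fanout + email-composer + log-shipper + search-indexer + webhook-dispatcher achieves it, using 43 GB.
Any selection reaching 2952 contains exactly 5 services.

5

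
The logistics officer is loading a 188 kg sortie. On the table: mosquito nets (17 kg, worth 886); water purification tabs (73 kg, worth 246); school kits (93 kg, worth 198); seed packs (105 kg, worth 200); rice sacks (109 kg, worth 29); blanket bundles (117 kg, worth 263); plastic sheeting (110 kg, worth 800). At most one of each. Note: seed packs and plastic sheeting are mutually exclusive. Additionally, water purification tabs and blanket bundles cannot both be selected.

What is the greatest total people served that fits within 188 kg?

1686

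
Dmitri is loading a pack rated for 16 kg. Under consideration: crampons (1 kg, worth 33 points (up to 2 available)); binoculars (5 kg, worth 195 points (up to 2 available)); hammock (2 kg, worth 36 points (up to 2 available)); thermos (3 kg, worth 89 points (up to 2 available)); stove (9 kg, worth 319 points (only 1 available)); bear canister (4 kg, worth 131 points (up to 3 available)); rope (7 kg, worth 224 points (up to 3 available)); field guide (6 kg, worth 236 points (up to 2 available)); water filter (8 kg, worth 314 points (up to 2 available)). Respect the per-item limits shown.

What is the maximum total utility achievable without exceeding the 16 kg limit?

A density-first pass picks 2×crampons + hammock + 2×field guide — 574 at 16 kg.
Replace 2×crampons and hammock and 2×field guide with 2×water filter: the trade gains 54 net, giving 628 at 16 kg.

628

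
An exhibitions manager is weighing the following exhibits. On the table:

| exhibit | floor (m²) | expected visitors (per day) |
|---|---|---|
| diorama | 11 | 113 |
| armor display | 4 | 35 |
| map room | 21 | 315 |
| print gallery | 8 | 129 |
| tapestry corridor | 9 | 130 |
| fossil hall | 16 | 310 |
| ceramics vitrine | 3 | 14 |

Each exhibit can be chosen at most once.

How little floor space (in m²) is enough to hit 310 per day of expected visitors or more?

16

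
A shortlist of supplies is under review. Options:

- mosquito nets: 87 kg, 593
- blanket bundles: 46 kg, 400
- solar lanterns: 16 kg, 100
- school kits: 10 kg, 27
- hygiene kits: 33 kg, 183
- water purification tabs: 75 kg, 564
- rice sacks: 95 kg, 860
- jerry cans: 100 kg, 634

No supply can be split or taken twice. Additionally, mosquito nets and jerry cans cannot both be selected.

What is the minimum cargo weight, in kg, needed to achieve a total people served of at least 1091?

141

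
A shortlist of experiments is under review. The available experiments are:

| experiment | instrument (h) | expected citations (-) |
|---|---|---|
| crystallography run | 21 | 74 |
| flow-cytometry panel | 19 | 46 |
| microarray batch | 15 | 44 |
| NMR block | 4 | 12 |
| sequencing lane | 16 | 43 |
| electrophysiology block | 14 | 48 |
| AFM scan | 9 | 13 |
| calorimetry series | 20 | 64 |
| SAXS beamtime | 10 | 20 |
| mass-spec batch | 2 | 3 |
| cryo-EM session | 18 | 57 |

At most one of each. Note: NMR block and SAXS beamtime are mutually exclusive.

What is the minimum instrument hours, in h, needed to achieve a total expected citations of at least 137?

41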